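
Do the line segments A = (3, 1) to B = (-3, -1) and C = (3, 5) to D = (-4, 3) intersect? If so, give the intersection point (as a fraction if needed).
No (intersection of containing lines falls outside at least one segment)

Parametrize and solve: t = -14, s = -12. At least one of these is outside [0, 1], so the segments do not intersect.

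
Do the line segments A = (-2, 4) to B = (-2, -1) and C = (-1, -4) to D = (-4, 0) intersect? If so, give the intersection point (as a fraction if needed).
No (intersection of containing lines falls outside at least one segment)

Parametrize and solve: t = 4/3, s = 1/3. At least one of these is outside [0, 1], so the segments do not intersect.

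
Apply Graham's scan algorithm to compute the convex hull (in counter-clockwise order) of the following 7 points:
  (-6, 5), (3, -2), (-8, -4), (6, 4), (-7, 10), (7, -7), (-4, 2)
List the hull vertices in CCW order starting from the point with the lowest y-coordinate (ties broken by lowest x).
Hull (CCW) = [(7, -7), (6, 4), (-7, 10), (-8, -4)]

Graham scan procedure:
  1. Find the pivot p₀ = point with lowest y (tie → lowest x): (7, -7).
  2. Sort the remaining points by polar angle around p₀.
  3. Walk through sorted points, maintaining a stack; pop the top while the last three entries make a non-left turn (cross product ≤ 0).
  4. Final stack is the convex hull in CCW order: (7, -7), (6, 4), (-7, 10), (-8, -4).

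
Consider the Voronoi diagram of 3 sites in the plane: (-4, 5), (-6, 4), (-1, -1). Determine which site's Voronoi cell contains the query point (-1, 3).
Nearest site = (-4, 5)

The Voronoi cell of site s contains exactly those query points closer to s than to any other site. Compute squared distances from q = (-1, 3) to each site:
  (-4 − -1)² + (5 − 3)² = 13
  (-1 − -1)² + (-1 − 3)² = 16
  (-6 − -1)² + (4 − 3)² = 26
Minimum is attained by (-4, 5), so q lies in its Voronoi cell.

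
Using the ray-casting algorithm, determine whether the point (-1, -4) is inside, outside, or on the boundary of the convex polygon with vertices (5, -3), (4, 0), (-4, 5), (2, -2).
The point (-1, -4) lies strictly outside the polygon

Cast a horizontal ray to the right from the query point and count how many polygon edges it crosses (each edge strictly once or zero times, handled with the usual half-open convention). 
Parity of crossings → even ⇒ outside.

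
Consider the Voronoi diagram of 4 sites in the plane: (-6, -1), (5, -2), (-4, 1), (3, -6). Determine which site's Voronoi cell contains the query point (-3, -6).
Nearest site = (-6, -1)

The Voronoi cell of site s contains exactly those query points closer to s than to any other site. Compute squared distances from q = (-3, -6) to each site:
  (-6 − -3)² + (-1 − -6)² = 34
  (3 − -3)² + (-6 − -6)² = 36
  (-4 − -3)² + (1 − -6)² = 50
  (5 − -3)² + (-2 − -6)² = 80
Minimum is attained by (-6, -1), so q lies in its Voronoi cell.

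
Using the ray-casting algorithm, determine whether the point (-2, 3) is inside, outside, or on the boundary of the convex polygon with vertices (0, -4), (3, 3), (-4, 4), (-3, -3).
The point (-2, 3) lies strictly inside the polygon

Cast a horizontal ray to the right from the query point and count how many polygon edges it crosses (each edge strictly once or zero times, handled with the usual half-open convention). 
Parity of crossings → odd ⇒ inside.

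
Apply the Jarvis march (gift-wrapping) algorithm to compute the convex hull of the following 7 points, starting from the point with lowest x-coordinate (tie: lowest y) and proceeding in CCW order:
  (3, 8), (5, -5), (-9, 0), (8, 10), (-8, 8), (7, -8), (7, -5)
Hull (CCW) = [(-9, 0), (7, -8), (8, 10), (-8, 8)]

Jarvis march: at each step, from the current hull vertex p, select the next vertex q as the point such that every other point lies strictly to the left of (or on) the directed line p → q. (Equivalently: for every other point r, the cross product (q − p) × (r − p) ≥ 0.)
Starting point (lowest x, tie lowest y): (-9, 0). Wrap until returning to start. Resulting hull: (-9, 0), (7, -8), (8, 10), (-8, 8).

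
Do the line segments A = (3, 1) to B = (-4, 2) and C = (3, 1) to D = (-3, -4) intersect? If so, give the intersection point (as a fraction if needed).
Yes; intersection at (3, 1) (t = 0 on AB, s = 0 on CD)

Parametrize AB as A + t(B − A) = (3 + -7 t, 1 + 1 t) and CD as C + s(D − C) = (3 + -6 s, 1 + -5 s). Solve the linear system for (t, s). Determinant = -41 ≠ 0, so a unique intersection of the containing lines exists. Solution: t = 0, s = 0 — both in [0, 1], so the segments cross. Intersection point: (3, 1).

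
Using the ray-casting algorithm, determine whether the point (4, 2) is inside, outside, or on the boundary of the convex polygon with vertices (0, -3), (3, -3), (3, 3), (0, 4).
The point (4, 2) lies strictly outside the polygon

Cast a horizontal ray to the right from the query point and count how many polygon edges it crosses (each edge strictly once or zero times, handled with the usual half-open convention). 
Parity of crossings → even ⇒ outside.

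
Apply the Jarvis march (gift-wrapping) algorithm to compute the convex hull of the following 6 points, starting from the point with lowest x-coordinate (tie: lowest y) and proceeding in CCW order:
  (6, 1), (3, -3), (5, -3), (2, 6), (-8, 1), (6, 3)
Hull (CCW) = [(-8, 1), (3, -3), (5, -3), (6, 1), (6, 3), (2, 6)]

Jarvis march: at each step, from the current hull vertex p, select the next vertex q as the point such that every other point lies strictly to the left of (or on) the directed line p → q. (Equivalently: for every other point r, the cross product (q − p) × (r − p) ≥ 0.)
Starting point (lowest x, tie lowest y): (-8, 1). Wrap until returning to start. Resulting hull: (-8, 1), (3, -3), (5, -3), (6, 1), (6, 3), (2, 6).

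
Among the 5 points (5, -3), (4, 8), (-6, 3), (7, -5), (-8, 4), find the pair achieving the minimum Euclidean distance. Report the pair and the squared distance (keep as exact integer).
Pair = ((-6, 3), (-8, 4)); squared distance = 5

Compute all C(5, 2) = 10 pairwise squared distances (x_i − x_j)² + (y_i − y_j)². The minimum is 5, attained by the pair ((-6, 3), (-8, 4)).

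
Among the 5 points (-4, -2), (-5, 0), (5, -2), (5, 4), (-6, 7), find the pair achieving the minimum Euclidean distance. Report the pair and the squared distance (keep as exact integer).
Pair = ((-4, -2), (-5, 0)); squared distance = 5

Compute all C(5, 2) = 10 pairwise squared distances (x_i − x_j)² + (y_i − y_j)². The minimum is 5, attained by the pair ((-4, -2), (-5, 0)).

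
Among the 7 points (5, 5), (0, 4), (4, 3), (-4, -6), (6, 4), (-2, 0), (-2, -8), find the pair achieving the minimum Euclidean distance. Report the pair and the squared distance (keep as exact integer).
Pair = ((5, 5), (6, 4)); squared distance = 2

Compute all C(7, 2) = 21 pairwise squared distances (x_i − x_j)² + (y_i − y_j)². The minimum is 2, attained by the pair ((5, 5), (6, 4)).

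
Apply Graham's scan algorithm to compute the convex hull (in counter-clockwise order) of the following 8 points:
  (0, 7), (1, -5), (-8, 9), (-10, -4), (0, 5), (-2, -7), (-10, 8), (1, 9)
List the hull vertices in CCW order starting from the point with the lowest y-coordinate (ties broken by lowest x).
Hull (CCW) = [(-2, -7), (1, -5), (1, 9), (-8, 9), (-10, 8), (-10, -4)]

Graham scan procedure:
  1. Find the pivot p₀ = point with lowest y (tie → lowest x): (-2, -7).
  2. Sort the remaining points by polar angle around p₀.
  3. Walk through sorted points, maintaining a stack; pop the top while the last three entries make a non-left turn (cross product ≤ 0).
  4. Final stack is the convex hull in CCW order: (-2, -7), (1, -5), (1, 9), (-8, 9), (-10, 8), (-10, -4).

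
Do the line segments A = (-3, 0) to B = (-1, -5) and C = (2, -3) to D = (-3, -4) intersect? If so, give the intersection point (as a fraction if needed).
Yes; intersection at (-41/27, -100/27) (t = 20/27 on AB, s = 19/27 on CD)

Parametrize AB as A + t(B − A) = (-3 + 2 t, 0 + -5 t) and CD as C + s(D − C) = (2 + -5 s, -3 + -1 s). Solve the linear system for (t, s). Determinant = 27 ≠ 0, so a unique intersection of the containing lines exists. Solution: t = 20/27, s = 19/27 — both in [0, 1], so the segments cross. Intersection point: (-41/27, -100/27).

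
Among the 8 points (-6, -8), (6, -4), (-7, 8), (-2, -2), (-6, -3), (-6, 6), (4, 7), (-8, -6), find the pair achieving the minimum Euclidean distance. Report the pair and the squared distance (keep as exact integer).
Pair = ((-7, 8), (-6, 6)); squared distance = 5

Compute all C(8, 2) = 28 pairwise squared distances (x_i − x_j)² + (y_i − y_j)². The minimum is 5, attained by the pair ((-7, 8), (-6, 6)).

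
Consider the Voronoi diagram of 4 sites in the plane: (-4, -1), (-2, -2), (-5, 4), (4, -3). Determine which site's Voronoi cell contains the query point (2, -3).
Nearest site = (4, -3)

The Voronoi cell of site s contains exactly those query points closer to s than to any other site. Compute squared distances from q = (2, -3) to each site:
  (4 − 2)² + (-3 − -3)² = 4
  (-2 − 2)² + (-2 − -3)² = 17
  (-4 − 2)² + (-1 − -3)² = 40
  (-5 − 2)² + (4 − -3)² = 98
Minimum is attained by (4, -3), so q lies in its Voronoi cell.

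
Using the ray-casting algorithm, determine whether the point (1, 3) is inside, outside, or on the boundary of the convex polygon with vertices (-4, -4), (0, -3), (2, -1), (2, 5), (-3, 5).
The point (1, 3) lies strictly inside the polygon

Cast a horizontal ray to the right from the query point and count how many polygon edges it crosses (each edge strictly once or zero times, handled with the usual half-open convention). 
Parity of crossings → odd ⇒ inside.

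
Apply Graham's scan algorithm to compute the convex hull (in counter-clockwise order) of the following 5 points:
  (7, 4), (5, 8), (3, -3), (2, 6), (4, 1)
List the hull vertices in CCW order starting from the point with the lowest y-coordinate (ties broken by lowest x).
Hull (CCW) = [(3, -3), (7, 4), (5, 8), (2, 6)]

Graham scan procedure:
  1. Find the pivot p₀ = point with lowest y (tie → lowest x): (3, -3).
  2. Sort the remaining points by polar angle around p₀.
  3. Walk through sorted points, maintaining a stack; pop the top while the last three entries make a non-left turn (cross product ≤ 0).
  4. Final stack is the convex hull in CCW order: (3, -3), (7, 4), (5, 8), (2, 6).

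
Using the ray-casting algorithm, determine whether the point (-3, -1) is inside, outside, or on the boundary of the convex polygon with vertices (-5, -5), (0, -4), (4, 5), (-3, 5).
The point (-3, -1) lies strictly inside the polygon

Cast a horizontal ray to the right from the query point and count how many polygon edges it crosses (each edge strictly once or zero times, handled with the usual half-open convention). 
Parity of crossings → odd ⇒ inside.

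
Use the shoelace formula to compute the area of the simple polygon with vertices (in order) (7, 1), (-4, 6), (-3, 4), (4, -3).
Area = 33

Shoelace formula: Area = (1/2) |Σ_i (x_i · y_{i+1} − x_{i+1} · y_i)| (indices mod n). Compute each cross term:
  (7)(6) − (-4)(1) = 46
  (-4)(4) − (-3)(6) = 2
  (-3)(-3) − (4)(4) = -7
  (4)(1) − (7)(-3) = 25
Sum = 66, so (signed) Area = 66/2 = 33, |Area| = 33.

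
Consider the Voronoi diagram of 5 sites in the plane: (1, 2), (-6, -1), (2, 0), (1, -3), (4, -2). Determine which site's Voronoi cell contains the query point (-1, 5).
Nearest site = (1, 2)

The Voronoi cell of site s contains exactly those query points closer to s than to any other site. Compute squared distances from q = (-1, 5) to each site:
  (1 − -1)² + (2 − 5)² = 13
  (2 − -1)² + (0 − 5)² = 34
  (-6 − -1)² + (-1 − 5)² = 61
  (1 − -1)² + (-3 − 5)² = 68
  (4 − -1)² + (-2 − 5)² = 74
Minimum is attained by (1, 2), so q lies in its Voronoi cell.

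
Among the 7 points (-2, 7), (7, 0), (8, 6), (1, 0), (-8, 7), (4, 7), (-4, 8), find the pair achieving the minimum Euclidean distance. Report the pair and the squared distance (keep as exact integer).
Pair = ((-2, 7), (-4, 8)); squared distance = 5

Compute all C(7, 2) = 21 pairwise squared distances (x_i − x_j)² + (y_i − y_j)². The minimum is 5, attained by the pair ((-2, 7), (-4, 8)).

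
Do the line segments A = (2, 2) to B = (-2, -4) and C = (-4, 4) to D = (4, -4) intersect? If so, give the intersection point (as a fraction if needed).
Yes; intersection at (2/5, -2/5) (t = 2/5 on AB, s = 11/20 on CD)

Parametrize AB as A + t(B − A) = (2 + -4 t, 2 + -6 t) and CD as C + s(D − C) = (-4 + 8 s, 4 + -8 s). Solve the linear system for (t, s). Determinant = -80 ≠ 0, so a unique intersection of the containing lines exists. Solution: t = 2/5, s = 11/20 — both in [0, 1], so the segments cross. Intersection point: (2/5, -2/5).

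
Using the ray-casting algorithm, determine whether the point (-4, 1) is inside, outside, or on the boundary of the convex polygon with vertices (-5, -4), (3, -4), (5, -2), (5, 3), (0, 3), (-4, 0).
The point (-4, 1) lies strictly outside the polygon

Cast a horizontal ray to the right from the query point and count how many polygon edges it crosses (each edge strictly once or zero times, handled with the usual half-open convention). 
Parity of crossings → even ⇒ outside.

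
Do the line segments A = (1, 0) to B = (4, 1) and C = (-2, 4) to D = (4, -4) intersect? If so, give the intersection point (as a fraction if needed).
Yes; intersection at (1, 0) (t = 0 on AB, s = 1/2 on CD)

Parametrize AB as A + t(B − A) = (1 + 3 t, 0 + 1 t) and CD as C + s(D − C) = (-2 + 6 s, 4 + -8 s). Solve the linear system for (t, s). Determinant = 30 ≠ 0, so a unique intersection of the containing lines exists. Solution: t = 0, s = 1/2 — both in [0, 1], so the segments cross. Intersection point: (1, 0).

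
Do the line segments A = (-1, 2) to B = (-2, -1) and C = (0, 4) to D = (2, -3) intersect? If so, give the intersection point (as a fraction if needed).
No (intersection of containing lines falls outside at least one segment)

Parametrize and solve: t = -11/13, s = -1/13. At least one of these is outside [0, 1], so the segments do not intersect.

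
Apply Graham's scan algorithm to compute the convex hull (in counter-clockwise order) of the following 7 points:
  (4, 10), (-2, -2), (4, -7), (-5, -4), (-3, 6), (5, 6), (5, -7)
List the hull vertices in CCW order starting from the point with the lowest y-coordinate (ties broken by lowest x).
Hull (CCW) = [(4, -7), (5, -7), (5, 6), (4, 10), (-3, 6), (-5, -4)]

Graham scan procedure:
  1. Find the pivot p₀ = point with lowest y (tie → lowest x): (4, -7).
  2. Sort the remaining points by polar angle around p₀.
  3. Walk through sorted points, maintaining a stack; pop the top while the last three entries make a non-left turn (cross product ≤ 0).
  4. Final stack is the convex hull in CCW order: (4, -7), (5, -7), (5, 6), (4, 10), (-3, 6), (-5, -4).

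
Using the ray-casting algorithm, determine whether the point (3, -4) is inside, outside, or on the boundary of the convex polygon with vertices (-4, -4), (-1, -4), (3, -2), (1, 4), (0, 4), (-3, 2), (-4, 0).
The point (3, -4) lies strictly outside the polygon

Cast a horizontal ray to the right from the query point and count how many polygon edges it crosses (each edge strictly once or zero times, handled with the usual half-open convention). 
Parity of crossings → even ⇒ outside.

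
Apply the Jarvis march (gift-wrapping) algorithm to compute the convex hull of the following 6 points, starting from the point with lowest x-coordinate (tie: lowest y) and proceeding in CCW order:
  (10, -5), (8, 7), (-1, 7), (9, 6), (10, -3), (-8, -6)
Hull (CCW) = [(-8, -6), (10, -5), (10, -3), (9, 6), (8, 7), (-1, 7)]

Jarvis march: at each step, from the current hull vertex p, select the next vertex q as the point such that every other point lies strictly to the left of (or on) the directed line p → q. (Equivalently: for every other point r, the cross product (q − p) × (r − p) ≥ 0.)
Starting point (lowest x, tie lowest y): (-8, -6). Wrap until returning to start. Resulting hull: (-8, -6), (10, -5), (10, -3), (9, 6), (8, 7), (-1, 7).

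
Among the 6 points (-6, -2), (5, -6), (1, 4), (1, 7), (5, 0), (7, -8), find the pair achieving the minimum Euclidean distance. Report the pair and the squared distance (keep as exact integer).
Pair = ((5, -6), (7, -8)); squared distance = 8

Compute all C(6, 2) = 15 pairwise squared distances (x_i − x_j)² + (y_i − y_j)². The minimum is 8, attained by the pair ((5, -6), (7, -8)).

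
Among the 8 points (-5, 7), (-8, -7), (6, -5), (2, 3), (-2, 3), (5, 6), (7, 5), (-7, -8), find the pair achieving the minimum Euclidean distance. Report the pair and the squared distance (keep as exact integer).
Pair = ((-8, -7), (-7, -8)); squared distance = 2

Compute all C(8, 2) = 28 pairwise squared distances (x_i − x_j)² + (y_i − y_j)². The minimum is 2, attained by the pair ((-8, -7), (-7, -8)).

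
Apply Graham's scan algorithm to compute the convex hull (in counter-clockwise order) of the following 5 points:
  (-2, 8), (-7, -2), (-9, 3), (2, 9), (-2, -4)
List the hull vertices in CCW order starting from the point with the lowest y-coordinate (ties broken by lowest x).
Hull (CCW) = [(-2, -4), (2, 9), (-2, 8), (-9, 3), (-7, -2)]

Graham scan procedure:
  1. Find the pivot p₀ = point with lowest y (tie → lowest x): (-2, -4).
  2. Sort the remaining points by polar angle around p₀.
  3. Walk through sorted points, maintaining a stack; pop the top while the last three entries make a non-left turn (cross product ≤ 0).
  4. Final stack is the convex hull in CCW order: (-2, -4), (2, 9), (-2, 8), (-9, 3), (-7, -2).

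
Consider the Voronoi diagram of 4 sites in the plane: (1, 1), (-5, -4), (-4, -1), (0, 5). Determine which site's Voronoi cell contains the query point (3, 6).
Nearest site = (0, 5)

The Voronoi cell of site s contains exactly those query points closer to s than to any other site. Compute squared distances from q = (3, 6) to each site:
  (0 − 3)² + (5 − 6)² = 10
  (1 − 3)² + (1 − 6)² = 29
  (-4 − 3)² + (-1 − 6)² = 98
  (-5 − 3)² + (-4 − 6)² = 164
Minimum is attained by (0, 5), so q lies in its Voronoi cell.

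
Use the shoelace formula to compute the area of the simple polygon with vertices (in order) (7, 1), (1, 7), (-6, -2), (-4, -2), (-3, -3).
Area = 58

Shoelace formula: Area = (1/2) |Σ_i (x_i · y_{i+1} − x_{i+1} · y_i)| (indices mod n). Compute each cross term:
  (7)(7) − (1)(1) = 48
  (1)(-2) − (-6)(7) = 40
  (-6)(-2) − (-4)(-2) = 4
  (-4)(-3) − (-3)(-2) = 6
  (-3)(1) − (7)(-3) = 18
Sum = 116, so (signed) Area = 116/2 = 58, |Area| = 58.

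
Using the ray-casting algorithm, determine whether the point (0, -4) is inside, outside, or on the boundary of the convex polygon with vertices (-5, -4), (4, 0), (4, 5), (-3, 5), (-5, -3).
The point (0, -4) lies strictly outside the polygon

Cast a horizontal ray to the right from the query point and count how many polygon edges it crosses (each edge strictly once or zero times, handled with the usual half-open convention). 
Parity of crossings → even ⇒ outside.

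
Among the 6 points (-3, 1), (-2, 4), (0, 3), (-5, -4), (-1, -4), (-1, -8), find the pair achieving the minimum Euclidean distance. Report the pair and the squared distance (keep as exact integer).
Pair = ((-2, 4), (0, 3)); squared distance = 5

Compute all C(6, 2) = 15 pairwise squared distances (x_i − x_j)² + (y_i − y_j)². The minimum is 5, attained by the pair ((-2, 4), (0, 3)).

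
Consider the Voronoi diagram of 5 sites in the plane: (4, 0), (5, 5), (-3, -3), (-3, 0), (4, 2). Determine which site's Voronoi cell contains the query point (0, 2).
Nearest site = (-3, 0)

The Voronoi cell of site s contains exactly those query points closer to s than to any other site. Compute squared distances from q = (0, 2) to each site:
  (-3 − 0)² + (0 − 2)² = 13
  (4 − 0)² + (2 − 2)² = 16
  (4 − 0)² + (0 − 2)² = 20
  (-3 − 0)² + (-3 − 2)² = 34
  (5 − 0)² + (5 − 2)² = 34
Minimum is attained by (-3, 0), so q lies in its Voronoi cell.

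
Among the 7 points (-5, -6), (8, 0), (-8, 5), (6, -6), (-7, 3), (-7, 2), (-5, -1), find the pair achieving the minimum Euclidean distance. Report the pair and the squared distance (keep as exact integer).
Pair = ((-7, 3), (-7, 2)); squared distance = 1

Compute all C(7, 2) = 21 pairwise squared distances (x_i − x_j)² + (y_i − y_j)². The minimum is 1, attained by the pair ((-7, 3), (-7, 2)).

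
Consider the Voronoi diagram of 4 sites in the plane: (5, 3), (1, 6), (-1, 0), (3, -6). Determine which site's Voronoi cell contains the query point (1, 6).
Nearest site = (1, 6)

The Voronoi cell of site s contains exactly those query points closer to s than to any other site. Compute squared distances from q = (1, 6) to each site:
  (1 − 1)² + (6 − 6)² = 0
  (5 − 1)² + (3 − 6)² = 25
  (-1 − 1)² + (0 − 6)² = 40
  (3 − 1)² + (-6 − 6)² = 148
Minimum is attained by (1, 6), so q lies in its Voronoi cell.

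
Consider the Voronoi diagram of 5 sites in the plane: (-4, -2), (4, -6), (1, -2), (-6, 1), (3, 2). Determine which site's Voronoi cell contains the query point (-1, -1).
Nearest site = (1, -2)

The Voronoi cell of site s contains exactly those query points closer to s than to any other site. Compute squared distances from q = (-1, -1) to each site:
  (1 − -1)² + (-2 − -1)² = 5
  (-4 − -1)² + (-2 − -1)² = 10
  (3 − -1)² + (2 − -1)² = 25
  (-6 − -1)² + (1 − -1)² = 29
  (4 − -1)² + (-6 − -1)² = 50
Minimum is attained by (1, -2), so q lies in its Voronoi cell.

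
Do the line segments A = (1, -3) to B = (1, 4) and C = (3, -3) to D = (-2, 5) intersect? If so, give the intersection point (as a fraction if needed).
Yes; intersection at (1, 1/5) (t = 16/35 on AB, s = 2/5 on CD)

Parametrize AB as A + t(B − A) = (1 + 0 t, -3 + 7 t) and CD as C + s(D − C) = (3 + -5 s, -3 + 8 s). Solve the linear system for (t, s). Determinant = -35 ≠ 0, so a unique intersection of the containing lines exists. Solution: t = 16/35, s = 2/5 — both in [0, 1], so the segments cross. Intersection point: (1, 1/5).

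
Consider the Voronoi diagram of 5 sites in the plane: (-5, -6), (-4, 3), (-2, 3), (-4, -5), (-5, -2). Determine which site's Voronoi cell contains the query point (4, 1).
Nearest site = (-2, 3)

The Voronoi cell of site s contains exactly those query points closer to s than to any other site. Compute squared distances from q = (4, 1) to each site:
  (-2 − 4)² + (3 − 1)² = 40
  (-4 − 4)² + (3 − 1)² = 68
  (-5 − 4)² + (-2 − 1)² = 90
  (-4 − 4)² + (-5 − 1)² = 100
  (-5 − 4)² + (-6 − 1)² = 130
Minimum is attained by (-2, 3), so q lies in its Voronoi cell.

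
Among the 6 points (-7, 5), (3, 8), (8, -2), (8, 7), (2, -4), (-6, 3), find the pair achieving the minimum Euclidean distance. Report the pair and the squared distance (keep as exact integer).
Pair = ((-7, 5), (-6, 3)); squared distance = 5

Compute all C(6, 2) = 15 pairwise squared distances (x_i − x_j)² + (y_i − y_j)². The minimum is 5, attained by the pair ((-7, 5), (-6, 3)).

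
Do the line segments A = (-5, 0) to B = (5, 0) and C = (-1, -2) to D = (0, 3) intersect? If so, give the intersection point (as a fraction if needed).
Yes; intersection at (-3/5, 0) (t = 11/25 on AB, s = 2/5 on CD)

Parametrize AB as A + t(B − A) = (-5 + 10 t, 0 + 0 t) and CD as C + s(D − C) = (-1 + 1 s, -2 + 5 s). Solve the linear system for (t, s). Determinant = -50 ≠ 0, so a unique intersection of the containing lines exists. Solution: t = 11/25, s = 2/5 — both in [0, 1], so the segments cross. Intersection point: (-3/5, 0).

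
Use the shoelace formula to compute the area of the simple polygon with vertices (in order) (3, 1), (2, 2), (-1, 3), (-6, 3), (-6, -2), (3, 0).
Area = 33

Shoelace formula: Area = (1/2) |Σ_i (x_i · y_{i+1} − x_{i+1} · y_i)| (indices mod n). Compute each cross term:
  (3)(2) − (2)(1) = 4
  (2)(3) − (-1)(2) = 8
  (-1)(3) − (-6)(3) = 15
  (-6)(-2) − (-6)(3) = 30
  (-6)(0) − (3)(-2) = 6
  (3)(1) − (3)(0) = 3
Sum = 66, so (signed) Area = 66/2 = 33, |Area| = 33.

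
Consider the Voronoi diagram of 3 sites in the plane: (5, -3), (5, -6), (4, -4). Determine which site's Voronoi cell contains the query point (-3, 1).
Nearest site = (4, -4)

The Voronoi cell of site s contains exactly those query points closer to s than to any other site. Compute squared distances from q = (-3, 1) to each site:
  (4 − -3)² + (-4 − 1)² = 74
  (5 − -3)² + (-3 − 1)² = 80
  (5 − -3)² + (-6 − 1)² = 113
Minimum is attained by (4, -4), so q lies in its Voronoi cell.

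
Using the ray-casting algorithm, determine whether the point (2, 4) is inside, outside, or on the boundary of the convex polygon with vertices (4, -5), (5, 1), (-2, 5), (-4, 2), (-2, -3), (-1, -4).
The point (2, 4) lies strictly outside the polygon

Cast a horizontal ray to the right from the query point and count how many polygon edges it crosses (each edge strictly once or zero times, handled with the usual half-open convention). 
Parity of crossings → even ⇒ outside.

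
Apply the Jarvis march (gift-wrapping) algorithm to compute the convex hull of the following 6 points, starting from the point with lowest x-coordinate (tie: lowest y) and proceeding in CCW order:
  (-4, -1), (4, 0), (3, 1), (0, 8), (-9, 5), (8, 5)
Hull (CCW) = [(-9, 5), (-4, -1), (4, 0), (8, 5), (0, 8)]

Jarvis march: at each step, from the current hull vertex p, select the next vertex q as the point such that every other point lies strictly to the left of (or on) the directed line p → q. (Equivalently: for every other point r, the cross product (q − p) × (r − p) ≥ 0.)
Starting point (lowest x, tie lowest y): (-9, 5). Wrap until returning to start. Resulting hull: (-9, 5), (-4, -1), (4, 0), (8, 5), (0, 8).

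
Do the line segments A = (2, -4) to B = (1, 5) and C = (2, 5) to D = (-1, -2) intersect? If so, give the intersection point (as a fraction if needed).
Yes; intersection at (41/34, 107/34) (t = 27/34 on AB, s = 9/34 on CD)

Parametrize AB as A + t(B − A) = (2 + -1 t, -4 + 9 t) and CD as C + s(D − C) = (2 + -3 s, 5 + -7 s). Solve the linear system for (t, s). Determinant = -34 ≠ 0, so a unique intersection of the containing lines exists. Solution: t = 27/34, s = 9/34 — both in [0, 1], so the segments cross. Intersection point: (41/34, 107/34).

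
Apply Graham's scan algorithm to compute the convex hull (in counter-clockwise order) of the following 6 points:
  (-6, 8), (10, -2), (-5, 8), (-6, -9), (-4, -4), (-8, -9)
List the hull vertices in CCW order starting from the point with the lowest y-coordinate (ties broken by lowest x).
Hull (CCW) = [(-8, -9), (-6, -9), (10, -2), (-5, 8), (-6, 8)]

Graham scan procedure:
  1. Find the pivot p₀ = point with lowest y (tie → lowest x): (-8, -9).
  2. Sort the remaining points by polar angle around p₀.
  3. Walk through sorted points, maintaining a stack; pop the top while the last three entries make a non-left turn (cross product ≤ 0).
  4. Final stack is the convex hull in CCW order: (-8, -9), (-6, -9), (10, -2), (-5, 8), (-6, 8).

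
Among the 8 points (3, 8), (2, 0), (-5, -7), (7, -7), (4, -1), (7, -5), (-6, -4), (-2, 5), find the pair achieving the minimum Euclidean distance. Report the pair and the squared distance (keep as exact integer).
Pair = ((7, -7), (7, -5)); squared distance = 4

Compute all C(8, 2) = 28 pairwise squared distances (x_i − x_j)² + (y_i − y_j)². The minimum is 4, attained by the pair ((7, -7), (7, -5)).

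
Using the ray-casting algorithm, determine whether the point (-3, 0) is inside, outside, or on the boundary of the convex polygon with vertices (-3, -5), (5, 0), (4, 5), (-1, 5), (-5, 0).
The point (-3, 0) lies strictly inside the polygon

Cast a horizontal ray to the right from the query point and count how many polygon edges it crosses (each edge strictly once or zero times, handled with the usual half-open convention). 
Parity of crossings → odd ⇒ inside.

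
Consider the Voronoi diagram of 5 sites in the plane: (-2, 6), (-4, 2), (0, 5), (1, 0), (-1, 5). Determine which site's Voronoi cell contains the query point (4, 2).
Nearest site = (1, 0)

The Voronoi cell of site s contains exactly those query points closer to s than to any other site. Compute squared distances from q = (4, 2) to each site:
  (1 − 4)² + (0 − 2)² = 13
  (0 − 4)² + (5 − 2)² = 25
  (-1 − 4)² + (5 − 2)² = 34
  (-2 − 4)² + (6 − 2)² = 52
  (-4 − 4)² + (2 − 2)² = 64
Minimum is attained by (1, 0), so q lies in its Voronoi cell.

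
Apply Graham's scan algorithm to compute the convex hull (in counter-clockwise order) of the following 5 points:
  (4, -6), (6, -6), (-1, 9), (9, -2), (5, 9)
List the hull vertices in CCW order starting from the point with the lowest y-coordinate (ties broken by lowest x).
Hull (CCW) = [(4, -6), (6, -6), (9, -2), (5, 9), (-1, 9)]

Graham scan procedure:
  1. Find the pivot p₀ = point with lowest y (tie → lowest x): (4, -6).
  2. Sort the remaining points by polar angle around p₀.
  3. Walk through sorted points, maintaining a stack; pop the top while the last three entries make a non-left turn (cross product ≤ 0).
  4. Final stack is the convex hull in CCW order: (4, -6), (6, -6), (9, -2), (5, 9), (-1, 9).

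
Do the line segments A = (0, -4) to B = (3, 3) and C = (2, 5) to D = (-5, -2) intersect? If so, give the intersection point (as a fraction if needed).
No (intersection of containing lines falls outside at least one segment)

Parametrize and solve: t = 7/4, s = -13/28. At least one of these is outside [0, 1], so the segments do not intersect.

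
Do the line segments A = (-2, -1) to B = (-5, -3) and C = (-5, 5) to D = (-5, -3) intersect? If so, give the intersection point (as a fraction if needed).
Yes; intersection at (-5, -3) (t = 1 on AB, s = 1 on CD)

Parametrize AB as A + t(B − A) = (-2 + -3 t, -1 + -2 t) and CD as C + s(D − C) = (-5 + 0 s, 5 + -8 s). Solve the linear system for (t, s). Determinant = -24 ≠ 0, so a unique intersection of the containing lines exists. Solution: t = 1, s = 1 — both in [0, 1], so the segments cross. Intersection point: (-5, -3).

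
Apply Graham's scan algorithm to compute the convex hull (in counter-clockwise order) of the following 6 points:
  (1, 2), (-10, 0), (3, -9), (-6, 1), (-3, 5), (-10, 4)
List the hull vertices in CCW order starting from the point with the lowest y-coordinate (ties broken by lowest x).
Hull (CCW) = [(3, -9), (1, 2), (-3, 5), (-10, 4), (-10, 0)]

Graham scan procedure:
  1. Find the pivot p₀ = point with lowest y (tie → lowest x): (3, -9).
  2. Sort the remaining points by polar angle around p₀.
  3. Walk through sorted points, maintaining a stack; pop the top while the last three entries make a non-left turn (cross product ≤ 0).
  4. Final stack is the convex hull in CCW order: (3, -9), (1, 2), (-3, 5), (-10, 4), (-10, 0).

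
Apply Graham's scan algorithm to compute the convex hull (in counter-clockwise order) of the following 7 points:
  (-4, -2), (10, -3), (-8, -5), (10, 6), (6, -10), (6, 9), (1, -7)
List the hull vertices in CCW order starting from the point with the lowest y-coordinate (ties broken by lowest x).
Hull (CCW) = [(6, -10), (10, -3), (10, 6), (6, 9), (-8, -5)]

Graham scan procedure:
  1. Find the pivot p₀ = point with lowest y (tie → lowest x): (6, -10).
  2. Sort the remaining points by polar angle around p₀.
  3. Walk through sorted points, maintaining a stack; pop the top while the last three entries make a non-left turn (cross product ≤ 0).
  4. Final stack is the convex hull in CCW order: (6, -10), (10, -3), (10, 6), (6, 9), (-8, -5).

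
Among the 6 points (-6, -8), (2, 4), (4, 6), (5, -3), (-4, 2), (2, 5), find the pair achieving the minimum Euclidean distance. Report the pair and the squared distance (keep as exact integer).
Pair = ((2, 4), (2, 5)); squared distance = 1

Compute all C(6, 2) = 15 pairwise squared distances (x_i − x_j)² + (y_i − y_j)². The minimum is 1, attained by the pair ((2, 4), (2, 5)).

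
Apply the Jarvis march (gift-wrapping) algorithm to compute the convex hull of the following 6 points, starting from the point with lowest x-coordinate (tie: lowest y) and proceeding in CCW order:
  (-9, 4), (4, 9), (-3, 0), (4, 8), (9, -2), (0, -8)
Hull (CCW) = [(-9, 4), (0, -8), (9, -2), (4, 9)]

Jarvis march: at each step, from the current hull vertex p, select the next vertex q as the point such that every other point lies strictly to the left of (or on) the directed line p → q. (Equivalently: for every other point r, the cross product (q − p) × (r − p) ≥ 0.)
Starting point (lowest x, tie lowest y): (-9, 4). Wrap until returning to start. Resulting hull: (-9, 4), (0, -8), (9, -2), (4, 9).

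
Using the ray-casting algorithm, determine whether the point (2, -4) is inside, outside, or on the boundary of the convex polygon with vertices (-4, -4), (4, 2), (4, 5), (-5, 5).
The point (2, -4) lies strictly outside the polygon

Cast a horizontal ray to the right from the query point and count how many polygon edges it crosses (each edge strictly once or zero times, handled with the usual half-open convention). 
Parity of crossings → even ⇒ outside.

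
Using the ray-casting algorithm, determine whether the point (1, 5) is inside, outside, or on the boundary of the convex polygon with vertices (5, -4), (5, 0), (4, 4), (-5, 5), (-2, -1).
The point (1, 5) lies strictly outside the polygon

Cast a horizontal ray to the right from the query point and count how many polygon edges it crosses (each edge strictly once or zero times, handled with the usual half-open convention). 
Parity of crossings → even ⇒ outside.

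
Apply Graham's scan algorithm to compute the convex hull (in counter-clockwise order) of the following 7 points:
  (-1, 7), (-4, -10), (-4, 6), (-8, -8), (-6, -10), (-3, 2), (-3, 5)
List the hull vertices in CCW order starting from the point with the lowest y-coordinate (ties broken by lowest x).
Hull (CCW) = [(-6, -10), (-4, -10), (-1, 7), (-4, 6), (-8, -8)]

Graham scan procedure:
  1. Find the pivot p₀ = point with lowest y (tie → lowest x): (-6, -10).
  2. Sort the remaining points by polar angle around p₀.
  3. Walk through sorted points, maintaining a stack; pop the top while the last three entries make a non-left turn (cross product ≤ 0).
  4. Final stack is the convex hull in CCW order: (-6, -10), (-4, -10), (-1, 7), (-4, 6), (-8, -8).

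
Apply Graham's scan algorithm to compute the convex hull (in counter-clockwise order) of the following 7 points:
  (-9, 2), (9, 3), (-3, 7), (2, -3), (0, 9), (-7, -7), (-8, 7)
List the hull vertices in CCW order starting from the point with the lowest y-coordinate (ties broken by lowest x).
Hull (CCW) = [(-7, -7), (2, -3), (9, 3), (0, 9), (-8, 7), (-9, 2)]

Graham scan procedure:
  1. Find the pivot p₀ = point with lowest y (tie → lowest x): (-7, -7).
  2. Sort the remaining points by polar angle around p₀.
  3. Walk through sorted points, maintaining a stack; pop the top while the last three entries make a non-left turn (cross product ≤ 0).
  4. Final stack is the convex hull in CCW order: (-7, -7), (2, -3), (9, 3), (0, 9), (-8, 7), (-9, 2).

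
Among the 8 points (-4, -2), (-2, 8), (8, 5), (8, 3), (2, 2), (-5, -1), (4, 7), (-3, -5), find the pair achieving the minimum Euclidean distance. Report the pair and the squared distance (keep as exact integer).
Pair = ((-4, -2), (-5, -1)); squared distance = 2

Compute all C(8, 2) = 28 pairwise squared distances (x_i − x_j)² + (y_i − y_j)². The minimum is 2, attained by the pair ((-4, -2), (-5, -1)).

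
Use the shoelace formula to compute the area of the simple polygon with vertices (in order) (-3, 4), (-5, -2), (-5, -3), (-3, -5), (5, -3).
Area = 46

Shoelace formula: Area = (1/2) |Σ_i (x_i · y_{i+1} − x_{i+1} · y_i)| (indices mod n). Compute each cross term:
  (-3)(-2) − (-5)(4) = 26
  (-5)(-3) − (-5)(-2) = 5
  (-5)(-5) − (-3)(-3) = 16
  (-3)(-3) − (5)(-5) = 34
  (5)(4) − (-3)(-3) = 11
Sum = 92, so (signed) Area = 92/2 = 46, |Area| = 46.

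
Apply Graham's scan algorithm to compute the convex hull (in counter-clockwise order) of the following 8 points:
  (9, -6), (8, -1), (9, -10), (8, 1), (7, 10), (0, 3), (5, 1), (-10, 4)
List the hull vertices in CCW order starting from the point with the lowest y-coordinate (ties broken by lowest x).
Hull (CCW) = [(9, -10), (9, -6), (7, 10), (-10, 4)]

Graham scan procedure:
  1. Find the pivot p₀ = point with lowest y (tie → lowest x): (9, -10).
  2. Sort the remaining points by polar angle around p₀.
  3. Walk through sorted points, maintaining a stack; pop the top while the last three entries make a non-left turn (cross product ≤ 0).
  4. Final stack is the convex hull in CCW order: (9, -10), (9, -6), (7, 10), (-10, 4).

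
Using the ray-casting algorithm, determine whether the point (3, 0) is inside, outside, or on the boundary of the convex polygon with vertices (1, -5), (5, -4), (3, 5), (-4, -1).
The point (3, 0) lies strictly inside the polygon

Cast a horizontal ray to the right from the query point and count how many polygon edges it crosses (each edge strictly once or zero times, handled with the usual half-open convention). 
Parity of crossings → odd ⇒ inside.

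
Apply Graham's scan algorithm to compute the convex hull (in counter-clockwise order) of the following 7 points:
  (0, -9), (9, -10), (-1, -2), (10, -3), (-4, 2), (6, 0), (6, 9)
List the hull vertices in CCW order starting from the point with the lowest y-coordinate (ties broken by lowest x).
Hull (CCW) = [(9, -10), (10, -3), (6, 9), (-4, 2), (0, -9)]

Graham scan procedure:
  1. Find the pivot p₀ = point with lowest y (tie → lowest x): (9, -10).
  2. Sort the remaining points by polar angle around p₀.
  3. Walk through sorted points, maintaining a stack; pop the top while the last three entries make a non-left turn (cross product ≤ 0).
  4. Final stack is the convex hull in CCW order: (9, -10), (10, -3), (6, 9), (-4, 2), (0, -9).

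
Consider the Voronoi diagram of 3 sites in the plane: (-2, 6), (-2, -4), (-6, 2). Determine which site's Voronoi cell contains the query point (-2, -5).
Nearest site = (-2, -4)

The Voronoi cell of site s contains exactly those query points closer to s than to any other site. Compute squared distances from q = (-2, -5) to each site:
  (-2 − -2)² + (-4 − -5)² = 1
  (-6 − -2)² + (2 − -5)² = 65
  (-2 − -2)² + (6 − -5)² = 121
Minimum is attained by (-2, -4), so q lies in its Voronoi cell.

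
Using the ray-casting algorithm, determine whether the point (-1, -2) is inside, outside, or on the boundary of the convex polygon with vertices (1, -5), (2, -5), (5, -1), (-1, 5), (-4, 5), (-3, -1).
The point (-1, -2) lies strictly inside the polygon

Cast a horizontal ray to the right from the query point and count how many polygon edges it crosses (each edge strictly once or zero times, handled with the usual half-open convention). 
Parity of crossings → odd ⇒ inside.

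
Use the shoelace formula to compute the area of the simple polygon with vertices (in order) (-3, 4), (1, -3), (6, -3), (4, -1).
Area = 39/2

Shoelace formula: Area = (1/2) |Σ_i (x_i · y_{i+1} − x_{i+1} · y_i)| (indices mod n). Compute each cross term:
  (-3)(-3) − (1)(4) = 5
  (1)(-3) − (6)(-3) = 15
  (6)(-1) − (4)(-3) = 6
  (4)(4) − (-3)(-1) = 13
Sum = 39, so (signed) Area = 39/2 = 39/2, |Area| = 39/2.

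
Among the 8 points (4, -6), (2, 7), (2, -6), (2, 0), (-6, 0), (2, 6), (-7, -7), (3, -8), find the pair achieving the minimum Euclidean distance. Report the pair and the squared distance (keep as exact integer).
Pair = ((2, 7), (2, 6)); squared distance = 1

Compute all C(8, 2) = 28 pairwise squared distances (x_i − x_j)² + (y_i − y_j)². The minimum is 1, attained by the pair ((2, 7), (2, 6)).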